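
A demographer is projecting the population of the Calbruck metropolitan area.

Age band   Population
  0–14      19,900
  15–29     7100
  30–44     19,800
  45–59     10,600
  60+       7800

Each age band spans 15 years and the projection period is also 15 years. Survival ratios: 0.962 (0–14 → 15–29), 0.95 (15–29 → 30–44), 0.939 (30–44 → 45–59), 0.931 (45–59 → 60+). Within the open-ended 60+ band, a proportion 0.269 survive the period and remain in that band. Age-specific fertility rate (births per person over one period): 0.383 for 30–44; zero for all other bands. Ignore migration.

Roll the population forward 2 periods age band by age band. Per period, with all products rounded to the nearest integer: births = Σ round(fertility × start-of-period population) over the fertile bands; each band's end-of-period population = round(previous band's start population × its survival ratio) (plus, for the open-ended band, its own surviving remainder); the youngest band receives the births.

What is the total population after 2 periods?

54927

Numbering the bands 1..5 from youngest to oldest:
Period 1:
Births: 19800 × 0.383 = 7583
Band 2: 19900 × 0.962 = 19144
Band 3: 7100 × 0.95 = 6745
Band 4: 19800 × 0.939 = 18592
Band 5: 10600 × 0.931 + 7800 × 0.269 = 9869 + 2098 = 11967
→ [7583, 19144, 6745, 18592, 11967]
Period 2:
Births: 6745 × 0.383 = 2583
Band 2: 7583 × 0.962 = 7295
Band 3: 19144 × 0.95 = 18187
Band 4: 6745 × 0.939 = 6334
Band 5: 18592 × 0.931 + 11967 × 0.269 = 17309 + 3219 = 20528
→ [2583, 7295, 18187, 6334, 20528]
Total after period 2: 2583 + 7295 + 18187 + 6334 + 20528 = 54927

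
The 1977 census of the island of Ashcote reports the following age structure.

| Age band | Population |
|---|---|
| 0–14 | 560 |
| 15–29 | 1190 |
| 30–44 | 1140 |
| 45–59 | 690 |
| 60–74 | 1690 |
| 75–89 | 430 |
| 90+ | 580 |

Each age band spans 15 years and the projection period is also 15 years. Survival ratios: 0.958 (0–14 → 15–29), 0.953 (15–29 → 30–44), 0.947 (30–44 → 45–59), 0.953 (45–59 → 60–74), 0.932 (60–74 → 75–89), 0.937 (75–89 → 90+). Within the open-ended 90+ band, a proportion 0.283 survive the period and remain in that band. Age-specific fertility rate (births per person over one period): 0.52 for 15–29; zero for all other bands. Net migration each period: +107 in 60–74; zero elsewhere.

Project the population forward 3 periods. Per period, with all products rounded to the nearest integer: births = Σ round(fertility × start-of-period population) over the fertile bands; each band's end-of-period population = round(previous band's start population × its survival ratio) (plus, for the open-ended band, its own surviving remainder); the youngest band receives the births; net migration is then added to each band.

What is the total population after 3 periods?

4945

After projecting period 1:
Births: 1190 × 0.52 = 619
15–29: 560 × 0.958 = 536
30–44: 1190 × 0.953 = 1134
45–59: 1140 × 0.947 = 1080
60–74: 690 × 0.953 = 658
75–89: 1690 × 0.932 = 1575
90+: 430 × 0.937 + 580 × 0.283 = 403 + 164 = 567
Net migration: 60–74 + 107 → 765
Giving 619 / 536 / 1134 / 1080 / 765 / 1575 / 567.
After projecting period 2:
Births: 536 × 0.52 = 279
15–29: 619 × 0.958 = 593
30–44: 536 × 0.953 = 511
45–59: 1134 × 0.947 = 1074
60–74: 1080 × 0.953 = 1029
75–89: 765 × 0.932 = 713
90+: 1575 × 0.937 + 567 × 0.283 = 1476 + 160 = 1636
Net migration: 60–74 + 107 → 1136
Giving 279 / 593 / 511 / 1074 / 1136 / 713 / 1636.
After projecting period 3:
Births: 593 × 0.52 = 308
15–29: 279 × 0.958 = 267
30–44: 593 × 0.953 = 565
45–59: 511 × 0.947 = 484
60–74: 1074 × 0.953 = 1024
75–89: 1136 × 0.932 = 1059
90+: 713 × 0.937 + 1636 × 0.283 = 668 + 463 = 1131
Net migration: 60–74 + 107 → 1131
Giving 308 / 267 / 565 / 484 / 1131 / 1059 / 1131.
Total after period 3: 308 + 267 + 565 + 484 + 1131 + 1059 + 1131 = 4945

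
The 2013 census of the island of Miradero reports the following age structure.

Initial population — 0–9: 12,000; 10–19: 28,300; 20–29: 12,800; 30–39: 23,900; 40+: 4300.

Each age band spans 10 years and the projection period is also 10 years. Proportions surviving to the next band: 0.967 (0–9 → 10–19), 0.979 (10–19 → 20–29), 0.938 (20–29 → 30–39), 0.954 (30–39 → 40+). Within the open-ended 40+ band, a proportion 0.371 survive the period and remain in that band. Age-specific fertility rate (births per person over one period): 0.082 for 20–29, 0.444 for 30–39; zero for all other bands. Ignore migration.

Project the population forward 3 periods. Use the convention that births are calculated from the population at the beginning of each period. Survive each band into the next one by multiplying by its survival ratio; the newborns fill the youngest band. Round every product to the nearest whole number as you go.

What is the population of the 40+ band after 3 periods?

32400

Period 1:
Births: 12800 × 0.082 = 1050, 23900 × 0.444 = 10612 → 11662
10–19: 12000 × 0.967 = 11604
20–29: 28300 × 0.979 = 27706
30–39: 12800 × 0.938 = 12006
40+: 23900 × 0.954 + 4300 × 0.371 = 22801 + 1595 = 24396
End of period: [11662, 11604, 27706, 12006, 24396]
Period 2:
Births: 27706 × 0.082 = 2272, 12006 × 0.444 = 5331 → 7603
10–19: 11662 × 0.967 = 11277
20–29: 11604 × 0.979 = 11360
30–39: 27706 × 0.938 = 25988
40+: 12006 × 0.954 + 24396 × 0.371 = 11454 + 9051 = 20505
End of period: [7603, 11277, 11360, 25988, 20505]
Period 3:
Births: 11360 × 0.082 = 932, 25988 × 0.444 = 11539 → 12471
10–19: 7603 × 0.967 = 7352
20–29: 11277 × 0.979 = 11040
30–39: 11360 × 0.938 = 10656
40+: 25988 × 0.954 + 20505 × 0.371 = 24793 + 7607 = 32400
End of period: [12471, 7352, 11040, 10656, 32400]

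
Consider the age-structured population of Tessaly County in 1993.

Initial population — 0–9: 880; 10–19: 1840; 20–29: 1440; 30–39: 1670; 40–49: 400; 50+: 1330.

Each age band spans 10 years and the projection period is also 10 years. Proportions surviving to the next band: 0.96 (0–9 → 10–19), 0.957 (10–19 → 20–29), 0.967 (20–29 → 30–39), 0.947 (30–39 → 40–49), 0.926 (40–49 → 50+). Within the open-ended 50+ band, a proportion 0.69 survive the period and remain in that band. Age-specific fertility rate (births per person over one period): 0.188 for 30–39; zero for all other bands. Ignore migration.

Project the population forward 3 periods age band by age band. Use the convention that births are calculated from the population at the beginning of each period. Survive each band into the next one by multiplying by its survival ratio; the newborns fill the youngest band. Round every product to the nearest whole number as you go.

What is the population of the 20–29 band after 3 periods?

— Period 1 —
Births: 1670 × 0.188 = 314
10–19: 880 × 0.96 = 845
20–29: 1840 × 0.957 = 1761
30–39: 1440 × 0.967 = 1392
40–49: 1670 × 0.947 = 1581
50+: 400 × 0.926 + 1330 × 0.69 = 370 + 918 = 1288
End of period: [314, 845, 1761, 1392, 1581, 1288]
— Period 2 —
Births: 1392 × 0.188 = 262
10–19: 314 × 0.96 = 301
20–29: 845 × 0.957 = 809
30–39: 1761 × 0.967 = 1703
40–49: 1392 × 0.947 = 1318
50+: 1581 × 0.926 + 1288 × 0.69 = 1464 + 889 = 2353
End of period: [262, 301, 809, 1703, 1318, 2353]
— Period 3 —
Births: 1703 × 0.188 = 320
10–19: 262 × 0.96 = 252
20–29: 301 × 0.957 = 288
30–39: 809 × 0.967 = 782
40–49: 1703 × 0.947 = 1613
50+: 1318 × 0.926 + 2353 × 0.69 = 1220 + 1624 = 2844
End of period: [320, 252, 288, 782, 1613, 2844]

288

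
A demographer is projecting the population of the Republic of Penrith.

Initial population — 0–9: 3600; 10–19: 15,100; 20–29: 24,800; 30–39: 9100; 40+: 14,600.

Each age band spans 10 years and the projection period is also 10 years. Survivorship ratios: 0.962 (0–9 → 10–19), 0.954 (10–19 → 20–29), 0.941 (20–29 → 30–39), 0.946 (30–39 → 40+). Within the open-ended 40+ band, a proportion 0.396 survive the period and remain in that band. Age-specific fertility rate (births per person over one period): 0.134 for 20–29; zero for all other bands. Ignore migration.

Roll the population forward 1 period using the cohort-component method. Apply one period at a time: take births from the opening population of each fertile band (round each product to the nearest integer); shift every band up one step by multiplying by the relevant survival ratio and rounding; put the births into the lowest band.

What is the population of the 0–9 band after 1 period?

3323

Call the groups 1 to 5, youngest first.
Period 1.
Births: 24800 * 0.134 = 3323
Group 2: 3600 * 0.962 = 3463
Group 3: 15100 * 0.954 = 14405
Group 4: 24800 * 0.941 = 23337
Group 5: 9100 * 0.946 + 14600 * 0.396 = 8609 + 5782 = 14391
End of period: [3323, 3463, 14405, 23337, 14391]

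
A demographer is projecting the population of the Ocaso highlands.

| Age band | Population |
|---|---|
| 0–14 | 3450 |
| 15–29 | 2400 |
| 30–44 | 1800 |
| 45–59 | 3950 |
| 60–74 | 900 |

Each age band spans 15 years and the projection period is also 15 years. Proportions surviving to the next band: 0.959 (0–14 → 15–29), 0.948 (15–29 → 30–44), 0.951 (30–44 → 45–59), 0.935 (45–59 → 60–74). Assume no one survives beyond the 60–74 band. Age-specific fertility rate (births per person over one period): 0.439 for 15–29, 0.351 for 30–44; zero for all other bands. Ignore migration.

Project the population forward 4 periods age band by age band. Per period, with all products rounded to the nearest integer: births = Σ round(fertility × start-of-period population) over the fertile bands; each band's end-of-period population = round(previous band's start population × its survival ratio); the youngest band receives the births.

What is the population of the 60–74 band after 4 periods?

— Period 1 —
Births: 2400 × 0.439 = 1054, 1800 × 0.351 = 632 ⇒ total 1686
15–29: 3450 × 0.959 = 3309
30–44: 2400 × 0.948 = 2275
45–59: 1800 × 0.951 = 1712
60–74: 3950 × 0.935 = 3693
Population now: 0–14=1686, 15–29=3309, 30–44=2275, 45–59=1712, 60–74=3693
— Period 2 —
Births: 3309 × 0.439 = 1453, 2275 × 0.351 = 799 ⇒ total 2252
15–29: 1686 × 0.959 = 1617
30–44: 3309 × 0.948 = 3137
45–59: 2275 × 0.951 = 2164
60–74: 1712 × 0.935 = 1601
Population now: 0–14=2252, 15–29=1617, 30–44=3137, 45–59=2164, 60–74=1601
— Period 3 —
Births: 1617 × 0.439 = 710, 3137 × 0.351 = 1101 ⇒ total 1811
15–29: 2252 × 0.959 = 2160
30–44: 1617 × 0.948 = 1533
45–59: 3137 × 0.951 = 2983
60–74: 2164 × 0.935 = 2023
Population now: 0–14=1811, 15–29=2160, 30–44=1533, 45–59=2983, 60–74=2023
— Period 4 —
Births: 2160 × 0.439 = 948, 1533 × 0.351 = 538 ⇒ total 1486
15–29: 1811 × 0.959 = 1737
30–44: 2160 × 0.948 = 2048
45–59: 1533 × 0.951 = 1458
60–74: 2983 × 0.935 = 2789
Population now: 0–14=1486, 15–29=1737, 30–44=2048, 45–59=1458, 60–74=2789

2789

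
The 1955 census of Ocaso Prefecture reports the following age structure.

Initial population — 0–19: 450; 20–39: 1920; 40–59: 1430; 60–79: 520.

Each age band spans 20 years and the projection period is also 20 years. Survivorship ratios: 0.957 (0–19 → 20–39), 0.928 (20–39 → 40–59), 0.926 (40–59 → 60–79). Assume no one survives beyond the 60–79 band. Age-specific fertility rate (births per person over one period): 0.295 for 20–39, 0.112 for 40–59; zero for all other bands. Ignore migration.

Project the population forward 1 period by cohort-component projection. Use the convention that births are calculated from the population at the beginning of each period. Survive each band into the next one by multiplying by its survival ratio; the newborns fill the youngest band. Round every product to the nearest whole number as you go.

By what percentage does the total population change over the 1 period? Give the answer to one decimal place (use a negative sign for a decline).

Numbering the groups 1..4 from youngest to oldest:
[period 1]
Births: 1920 * 0.295 = 566  |  1430 * 0.112 = 160 → total 726
Group 2: 450 * 0.957 = 431
Group 3: 1920 * 0.928 = 1782
Group 4: 1430 * 0.926 = 1324
→ [726, 431, 1782, 1324]
Total: 4320 → 4263; change = -57; percentage change = -1.3%

-1.3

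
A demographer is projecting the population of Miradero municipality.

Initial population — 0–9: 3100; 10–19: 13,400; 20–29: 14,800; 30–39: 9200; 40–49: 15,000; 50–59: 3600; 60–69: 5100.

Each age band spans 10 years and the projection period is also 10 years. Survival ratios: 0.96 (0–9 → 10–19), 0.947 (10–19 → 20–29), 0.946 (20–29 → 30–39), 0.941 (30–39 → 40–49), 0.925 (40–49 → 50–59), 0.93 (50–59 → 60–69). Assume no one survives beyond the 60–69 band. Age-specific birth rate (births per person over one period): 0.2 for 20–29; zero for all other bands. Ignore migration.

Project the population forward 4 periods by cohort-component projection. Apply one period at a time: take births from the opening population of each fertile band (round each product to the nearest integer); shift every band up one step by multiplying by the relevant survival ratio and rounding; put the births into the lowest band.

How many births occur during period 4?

538

After projecting period 1:
Births: 14800 × 0.2 = 2960
10–19: 3100 × 0.96 = 2976
20–29: 13400 × 0.947 = 12690
30–39: 14800 × 0.946 = 14001
40–49: 9200 × 0.941 = 8657
50–59: 15000 × 0.925 = 13875
60–69: 3600 × 0.93 = 3348
→ [2960, 2976, 12690, 14001, 8657, 13875, 3348]
After projecting period 2:
Births: 12690 × 0.2 = 2538
10–19: 2960 × 0.96 = 2842
20–29: 2976 × 0.947 = 2818
30–39: 12690 × 0.946 = 12005
40–49: 14001 × 0.941 = 13175
50–59: 8657 × 0.925 = 8008
60–69: 13875 × 0.93 = 12904
→ [2538, 2842, 2818, 12005, 13175, 8008, 12904]
After projecting period 3:
Births: 2818 × 0.2 = 564
10–19: 2538 × 0.96 = 2436
20–29: 2842 × 0.947 = 2691
30–39: 2818 × 0.946 = 2666
40–49: 12005 × 0.941 = 11297
50–59: 13175 × 0.925 = 12187
60–69: 8008 × 0.93 = 7447
→ [564, 2436, 2691, 2666, 11297, 12187, 7447]
After projecting period 4:
Births: 2691 × 0.2 = 538
10–19: 564 × 0.96 = 541
20–29: 2436 × 0.947 = 2307
30–39: 2691 × 0.946 = 2546
40–49: 2666 × 0.941 = 2509
50–59: 11297 × 0.925 = 10450
60–69: 12187 × 0.93 = 11334
→ [538, 541, 2307, 2546, 2509, 10450, 11334]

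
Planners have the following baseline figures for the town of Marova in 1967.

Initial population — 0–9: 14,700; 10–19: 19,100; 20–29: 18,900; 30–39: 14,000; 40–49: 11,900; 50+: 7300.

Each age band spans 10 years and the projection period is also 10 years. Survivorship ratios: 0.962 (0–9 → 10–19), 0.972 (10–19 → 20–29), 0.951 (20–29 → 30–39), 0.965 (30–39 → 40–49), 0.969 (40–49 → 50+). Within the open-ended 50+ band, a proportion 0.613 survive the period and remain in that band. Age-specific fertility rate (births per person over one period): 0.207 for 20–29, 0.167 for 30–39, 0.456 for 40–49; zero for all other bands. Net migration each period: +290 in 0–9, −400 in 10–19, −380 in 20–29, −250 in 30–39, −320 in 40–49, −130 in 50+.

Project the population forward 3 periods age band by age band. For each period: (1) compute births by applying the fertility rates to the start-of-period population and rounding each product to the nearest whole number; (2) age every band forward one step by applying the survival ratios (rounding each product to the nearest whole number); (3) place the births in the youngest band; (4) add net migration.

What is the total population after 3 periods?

Numbering the bands 1..6 from youngest to oldest:
After projecting period 1:
Births: 18900 × 0.207 = 3912 ; 14000 × 0.167 = 2338 ; 11900 × 0.456 = 5426 → 11676
Band 2: 14700 × 0.962 = 14141
Band 3: 19100 × 0.972 = 18565
Band 4: 18900 × 0.951 = 17974
Band 5: 14000 × 0.965 = 13510
Band 6: 11900 × 0.969 + 7300 × 0.613 = 11531 + 4475 = 16006
Net migration: Band 1 + 290 → 11966; Band 2 − 400 → 13741; Band 3 − 380 → 18185; Band 4 − 250 → 17724; Band 5 − 320 → 13190; Band 6 − 130 → 15876
Giving 11966 / 13741 / 18185 / 17724 / 13190 / 15876.
After projecting period 2:
Births: 18185 × 0.207 = 3764 ; 17724 × 0.167 = 2960 ; 13190 × 0.456 = 6015 → 12739
Band 2: 11966 × 0.962 = 11511
Band 3: 13741 × 0.972 = 13356
Band 4: 18185 × 0.951 = 17294
Band 5: 17724 × 0.965 = 17104
Band 6: 13190 × 0.969 + 15876 × 0.613 = 12781 + 9732 = 22513
Net migration: Band 1 + 290 → 13029; Band 2 − 400 → 11111; Band 3 − 380 → 12976; Band 4 − 250 → 17044; Band 5 − 320 → 16784; Band 6 − 130 → 22383
Giving 13029 / 11111 / 12976 / 17044 / 16784 / 22383.
After projecting period 3:
Births: 12976 × 0.207 = 2686 ; 17044 × 0.167 = 2846 ; 16784 × 0.456 = 7654 → 13186
Band 2: 13029 × 0.962 = 12534
Band 3: 11111 × 0.972 = 10800
Band 4: 12976 × 0.951 = 12340
Band 5: 17044 × 0.965 = 16447
Band 6: 16784 × 0.969 + 22383 × 0.613 = 16264 + 13721 = 29985
Net migration: Band 1 + 290 → 13476; Band 2 − 400 → 12134; Band 3 − 380 → 10420; Band 4 − 250 → 12090; Band 5 − 320 → 16127; Band 6 − 130 → 29855
Giving 13476 / 12134 / 10420 / 12090 / 16127 / 29855.
Total after period 3: 13476 + 12134 + 10420 + 12090 + 16127 + 29855 = 94102

94102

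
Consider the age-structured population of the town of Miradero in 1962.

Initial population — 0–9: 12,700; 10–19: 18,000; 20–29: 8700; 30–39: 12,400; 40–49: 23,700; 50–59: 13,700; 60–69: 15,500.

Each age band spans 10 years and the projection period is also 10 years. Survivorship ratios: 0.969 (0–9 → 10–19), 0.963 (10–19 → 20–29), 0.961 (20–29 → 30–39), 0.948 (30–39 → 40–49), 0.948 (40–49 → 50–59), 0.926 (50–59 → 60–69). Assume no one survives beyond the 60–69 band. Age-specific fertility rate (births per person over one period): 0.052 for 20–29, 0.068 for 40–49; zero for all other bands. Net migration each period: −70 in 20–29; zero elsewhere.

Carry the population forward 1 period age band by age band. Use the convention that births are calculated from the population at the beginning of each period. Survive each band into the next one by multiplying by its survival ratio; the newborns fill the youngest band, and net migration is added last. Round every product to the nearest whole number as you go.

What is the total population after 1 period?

Let group 1 be 0–9 through group 7 = 60–69.
Period 1.
Births: 8700 * 0.052 = 452 ; 23700 * 0.068 = 1612 → 2064
Group 2: 12700 * 0.969 = 12306
Group 3: 18000 * 0.963 = 17334
Group 4: 8700 * 0.961 = 8361
Group 5: 12400 * 0.948 = 11755
Group 6: 23700 * 0.948 = 22468
Group 7: 13700 * 0.926 = 12686
Net migration: Group 3 − 70 → 17264
End of period: [2064, 12306, 17264, 8361, 11755, 22468, 12686]
Total after period 1: 2064 + 12306 + 17264 + 8361 + 11755 + 22468 + 12686 = 86904

86904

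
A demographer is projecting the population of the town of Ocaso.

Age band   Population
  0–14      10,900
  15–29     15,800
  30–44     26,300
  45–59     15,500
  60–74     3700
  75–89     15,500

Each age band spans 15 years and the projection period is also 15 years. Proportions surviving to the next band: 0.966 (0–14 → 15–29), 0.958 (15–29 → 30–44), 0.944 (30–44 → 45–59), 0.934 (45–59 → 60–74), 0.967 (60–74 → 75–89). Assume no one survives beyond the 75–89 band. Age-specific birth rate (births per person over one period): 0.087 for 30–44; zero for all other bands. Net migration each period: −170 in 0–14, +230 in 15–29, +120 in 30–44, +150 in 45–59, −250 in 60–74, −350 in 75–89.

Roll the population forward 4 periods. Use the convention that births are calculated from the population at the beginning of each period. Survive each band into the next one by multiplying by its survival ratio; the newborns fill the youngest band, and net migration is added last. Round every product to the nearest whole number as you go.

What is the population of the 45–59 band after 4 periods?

2321

(Bands numbered youngest = 1 to oldest = 6.)
Period 1.
Births: 26300 × 0.087 = 2288
Band 2: 10900 × 0.966 = 10529
Band 3: 15800 × 0.958 = 15136
Band 4: 26300 × 0.944 = 24827
Band 5: 15500 × 0.934 = 14477
Band 6: 3700 × 0.967 = 3578
Net migration: Band 1 − 170 → 2118; Band 2 + 230 → 10759; Band 3 + 120 → 15256; Band 4 + 150 → 24977; Band 5 − 250 → 14227; Band 6 − 350 → 3228
Population now: 0–14=2118, 15–29=10759, 30–44=15256, 45–59=24977, 60–74=14227, 75–89=3228
Period 2.
Births: 15256 × 0.087 = 1327
Band 2: 2118 × 0.966 = 2046
Band 3: 10759 × 0.958 = 10307
Band 4: 15256 × 0.944 = 14402
Band 5: 24977 × 0.934 = 23329
Band 6: 14227 × 0.967 = 13758
Net migration: Band 1 − 170 → 1157; Band 2 + 230 → 2276; Band 3 + 120 → 10427; Band 4 + 150 → 14552; Band 5 − 250 → 23079; Band 6 − 350 → 13408
Population now: 0–14=1157, 15–29=2276, 30–44=10427, 45–59=14552, 60–74=23079, 75–89=13408
Period 3.
Births: 10427 × 0.087 = 907
Band 2: 1157 × 0.966 = 1118
Band 3: 2276 × 0.958 = 2180
Band 4: 10427 × 0.944 = 9843
Band 5: 14552 × 0.934 = 13592
Band 6: 23079 × 0.967 = 22317
Net migration: Band 1 − 170 → 737; Band 2 + 230 → 1348; Band 3 + 120 → 2300; Band 4 + 150 → 9993; Band 5 − 250 → 13342; Band 6 − 350 → 21967
Population now: 0–14=737, 15–29=1348, 30–44=2300, 45–59=9993, 60–74=13342, 75–89=21967
Period 4.
Births: 2300 × 0.087 = 200
Band 2: 737 × 0.966 = 712
Band 3: 1348 × 0.958 = 1291
Band 4: 2300 × 0.944 = 2171
Band 5: 9993 × 0.934 = 9333
Band 6: 13342 × 0.967 = 12902
Net migration: Band 1 − 170 → 30; Band 2 + 230 → 942; Band 3 + 120 → 1411; Band 4 + 150 → 2321; Band 5 − 250 → 9083; Band 6 − 350 → 12552
Population now: 0–14=30, 15–29=942, 30–44=1411, 45–59=2321, 60–74=9083, 75–89=12552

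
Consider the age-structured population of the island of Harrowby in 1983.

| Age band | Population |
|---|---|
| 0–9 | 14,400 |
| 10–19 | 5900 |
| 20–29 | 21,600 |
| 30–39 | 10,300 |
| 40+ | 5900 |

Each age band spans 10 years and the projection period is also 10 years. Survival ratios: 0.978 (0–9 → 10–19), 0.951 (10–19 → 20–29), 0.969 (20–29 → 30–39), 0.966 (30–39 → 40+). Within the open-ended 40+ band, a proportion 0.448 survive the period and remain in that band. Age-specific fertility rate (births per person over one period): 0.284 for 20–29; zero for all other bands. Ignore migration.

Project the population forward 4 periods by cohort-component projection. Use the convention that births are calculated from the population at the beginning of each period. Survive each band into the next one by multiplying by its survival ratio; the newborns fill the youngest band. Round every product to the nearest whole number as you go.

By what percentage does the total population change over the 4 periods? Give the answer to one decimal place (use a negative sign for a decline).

-44.2

Call the bands 1 to 5, youngest first.
After projecting period 1:
Births: 21600 × 0.284 = 6134
Band 2: 14400 × 0.978 = 14083
Band 3: 5900 × 0.951 = 5611
Band 4: 21600 × 0.969 = 20930
Band 5: 10300 × 0.966 + 5900 × 0.448 = 9950 + 2643 = 12593
Giving 6134 / 14083 / 5611 / 20930 / 12593.
After projecting period 2:
Births: 5611 × 0.284 = 1594
Band 2: 6134 × 0.978 = 5999
Band 3: 14083 × 0.951 = 13393
Band 4: 5611 × 0.969 = 5437
Band 5: 20930 × 0.966 + 12593 × 0.448 = 20218 + 5642 = 25860
Giving 1594 / 5999 / 13393 / 5437 / 25860.
After projecting period 3:
Births: 13393 × 0.284 = 3804
Band 2: 1594 × 0.978 = 1559
Band 3: 5999 × 0.951 = 5705
Band 4: 13393 × 0.969 = 12978
Band 5: 5437 × 0.966 + 25860 × 0.448 = 5252 + 11585 = 16837
Giving 3804 / 1559 / 5705 / 12978 / 16837.
After projecting period 4:
Births: 5705 × 0.284 = 1620
Band 2: 3804 × 0.978 = 3720
Band 3: 1559 × 0.951 = 1483
Band 4: 5705 × 0.969 = 5528
Band 5: 12978 × 0.966 + 16837 × 0.448 = 12537 + 7543 = 20080
Giving 1620 / 3720 / 1483 / 5528 / 20080.
Total: 58100 → 32431; change = -25669; percentage change = -44.2%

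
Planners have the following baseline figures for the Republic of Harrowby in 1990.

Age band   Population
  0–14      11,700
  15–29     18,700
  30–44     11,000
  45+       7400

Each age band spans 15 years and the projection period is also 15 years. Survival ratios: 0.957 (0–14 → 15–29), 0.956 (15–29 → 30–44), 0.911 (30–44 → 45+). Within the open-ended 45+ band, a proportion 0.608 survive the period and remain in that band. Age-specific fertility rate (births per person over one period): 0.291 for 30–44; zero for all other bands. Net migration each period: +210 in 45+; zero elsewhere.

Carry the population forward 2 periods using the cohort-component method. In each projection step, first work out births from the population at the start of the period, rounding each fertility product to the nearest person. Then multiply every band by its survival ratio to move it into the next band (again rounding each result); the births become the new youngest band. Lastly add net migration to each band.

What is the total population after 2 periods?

Let group 1 be 0–14 through group 4 = 45+.
— Period 1 —
Births: 11000 × 0.291 = 3201
Group 2: 11700 × 0.957 = 11197
Group 3: 18700 × 0.956 = 17877
Group 4: 11000 × 0.911 + 7400 × 0.608 = 10021 + 4499 = 14520
Net migration: Group 4 + 210 → 14730
Giving 3201 / 11197 / 17877 / 14730.
— Period 2 —
Births: 17877 × 0.291 = 5202
Group 2: 3201 × 0.957 = 3063
Group 3: 11197 × 0.956 = 10704
Group 4: 17877 × 0.911 + 14730 × 0.608 = 16286 + 8956 = 25242
Net migration: Group 4 + 210 → 25452
Giving 5202 / 3063 / 10704 / 25452.
Total after period 2: 5202 + 3063 + 10704 + 25452 = 44421

44421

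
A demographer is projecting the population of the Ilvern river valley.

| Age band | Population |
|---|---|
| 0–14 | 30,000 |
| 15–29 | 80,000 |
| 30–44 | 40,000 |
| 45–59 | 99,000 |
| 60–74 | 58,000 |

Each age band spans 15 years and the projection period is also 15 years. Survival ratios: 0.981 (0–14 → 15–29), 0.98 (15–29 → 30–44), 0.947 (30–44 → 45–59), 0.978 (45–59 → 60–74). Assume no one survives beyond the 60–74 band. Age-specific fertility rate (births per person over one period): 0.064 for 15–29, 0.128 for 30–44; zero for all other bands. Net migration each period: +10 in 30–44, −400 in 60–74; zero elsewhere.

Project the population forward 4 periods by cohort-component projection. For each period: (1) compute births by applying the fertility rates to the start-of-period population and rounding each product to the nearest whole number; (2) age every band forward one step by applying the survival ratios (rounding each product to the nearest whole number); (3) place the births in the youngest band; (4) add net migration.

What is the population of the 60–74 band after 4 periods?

Call the bands 1 to 5, youngest first.
Period 1:
Births: 80000 × 0.064 = 5120  |  40000 × 0.128 = 5120 → 10240
Band 2: 30000 × 0.981 = 29430
Band 3: 80000 × 0.98 = 78400
Band 4: 40000 × 0.947 = 37880
Band 5: 99000 × 0.978 = 96822
Net migration: Band 3 + 10 → 78410; Band 5 − 400 → 96422
End of period: [10240, 29430, 78410, 37880, 96422]
Period 2:
Births: 29430 × 0.064 = 1884  |  78410 × 0.128 = 10036 → 11920
Band 2: 10240 × 0.981 = 10045
Band 3: 29430 × 0.98 = 28841
Band 4: 78410 × 0.947 = 74254
Band 5: 37880 × 0.978 = 37047
Net migration: Band 3 + 10 → 28851; Band 5 − 400 → 36647
End of period: [11920, 10045, 28851, 74254, 36647]
Period 3:
Births: 10045 × 0.064 = 643  |  28851 × 0.128 = 3693 → 4336
Band 2: 11920 × 0.981 = 11694
Band 3: 10045 × 0.98 = 9844
Band 4: 28851 × 0.947 = 27322
Band 5: 74254 × 0.978 = 72620
Net migration: Band 3 + 10 → 9854; Band 5 − 400 → 72220
End of period: [4336, 11694, 9854, 27322, 72220]
Period 4:
Births: 11694 × 0.064 = 748  |  9854 × 0.128 = 1261 → 2009
Band 2: 4336 × 0.981 = 4254
Band 3: 11694 × 0.98 = 11460
Band 4: 9854 × 0.947 = 9332
Band 5: 27322 × 0.978 = 26721
Net migration: Band 3 + 10 → 11470; Band 5 − 400 → 26321
End of period: [2009, 4254, 11470, 9332, 26321]

26321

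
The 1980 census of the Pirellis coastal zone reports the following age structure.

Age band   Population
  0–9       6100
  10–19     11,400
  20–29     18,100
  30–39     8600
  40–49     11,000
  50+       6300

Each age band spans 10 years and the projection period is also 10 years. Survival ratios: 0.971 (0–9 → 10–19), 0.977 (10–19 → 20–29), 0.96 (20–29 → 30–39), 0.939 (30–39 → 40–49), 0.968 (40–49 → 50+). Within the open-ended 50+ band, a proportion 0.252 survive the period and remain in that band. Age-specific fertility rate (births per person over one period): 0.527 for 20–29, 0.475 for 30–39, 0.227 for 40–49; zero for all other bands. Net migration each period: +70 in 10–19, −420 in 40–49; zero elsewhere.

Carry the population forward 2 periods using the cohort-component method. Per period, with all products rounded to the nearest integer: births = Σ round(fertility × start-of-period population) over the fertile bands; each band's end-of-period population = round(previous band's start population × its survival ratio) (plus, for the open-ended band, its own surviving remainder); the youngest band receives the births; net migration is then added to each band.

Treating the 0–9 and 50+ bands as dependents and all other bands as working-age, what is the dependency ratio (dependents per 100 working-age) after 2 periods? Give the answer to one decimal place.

Call the groups 1 to 6, youngest first.
Period 1:
Births: 18100 × 0.527 = 9539  |  8600 × 0.475 = 4085  |  11000 × 0.227 = 2497 — total 16121
Group 2: 6100 × 0.971 = 5923
Group 3: 11400 × 0.977 = 11138
Group 4: 18100 × 0.96 = 17376
Group 5: 8600 × 0.939 = 8075
Group 6: 11000 × 0.968 + 6300 × 0.252 = 10648 + 1588 = 12236
Net migration: Group 2 + 70 → 5993; Group 5 − 420 → 7655
Population now: 0–9=16121, 10–19=5993, 20–29=11138, 30–39=17376, 40–49=7655, 50+=12236
Period 2:
Births: 11138 × 0.527 = 5870  |  17376 × 0.475 = 8254  |  7655 × 0.227 = 1738 — total 15862
Group 2: 16121 × 0.971 = 15653
Group 3: 5993 × 0.977 = 5855
Group 4: 11138 × 0.96 = 10692
Group 5: 17376 × 0.939 = 16316
Group 6: 7655 × 0.968 + 12236 × 0.252 = 7410 + 3083 = 10493
Net migration: Group 2 + 70 → 15723; Group 5 − 420 → 15896
Population now: 0–9=15862, 10–19=15723, 20–29=5855, 30–39=10692, 40–49=15896, 50+=10493
Dependents (band 0–9 + band 50+) = 15862 + 10493 = 26355; working-age = 48166; ratio = 26355/48166 × 100 = 54.7

54.7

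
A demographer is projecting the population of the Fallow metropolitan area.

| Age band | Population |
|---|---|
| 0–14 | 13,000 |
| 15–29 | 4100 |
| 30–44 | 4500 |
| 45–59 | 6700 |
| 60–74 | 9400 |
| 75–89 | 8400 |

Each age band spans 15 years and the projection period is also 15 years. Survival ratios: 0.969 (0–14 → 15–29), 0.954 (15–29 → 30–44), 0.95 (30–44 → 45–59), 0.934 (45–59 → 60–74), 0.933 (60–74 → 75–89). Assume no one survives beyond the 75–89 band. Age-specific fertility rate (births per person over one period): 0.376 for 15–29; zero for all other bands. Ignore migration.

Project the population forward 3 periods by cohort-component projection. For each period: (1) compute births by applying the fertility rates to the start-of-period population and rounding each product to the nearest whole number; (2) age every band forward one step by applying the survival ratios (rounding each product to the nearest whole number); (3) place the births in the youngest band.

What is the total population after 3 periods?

25188

Period 1.
Births: 4100 × 0.376 = 1542
15–29: 13000 × 0.969 = 12597
30–44: 4100 × 0.954 = 3911
45–59: 4500 × 0.95 = 4275
60–74: 6700 × 0.934 = 6258
75–89: 9400 × 0.933 = 8770
→ [1542, 12597, 3911, 4275, 6258, 8770]
Period 2.
Births: 12597 × 0.376 = 4736
15–29: 1542 × 0.969 = 1494
30–44: 12597 × 0.954 = 12018
45–59: 3911 × 0.95 = 3715
60–74: 4275 × 0.934 = 3993
75–89: 6258 × 0.933 = 5839
→ [4736, 1494, 12018, 3715, 3993, 5839]
Period 3.
Births: 1494 × 0.376 = 562
15–29: 4736 × 0.969 = 4589
30–44: 1494 × 0.954 = 1425
45–59: 12018 × 0.95 = 11417
60–74: 3715 × 0.934 = 3470
75–89: 3993 × 0.933 = 3725
→ [562, 4589, 1425, 11417, 3470, 3725]
Total after period 3: 562 + 4589 + 1425 + 11417 + 3470 + 3725 = 25188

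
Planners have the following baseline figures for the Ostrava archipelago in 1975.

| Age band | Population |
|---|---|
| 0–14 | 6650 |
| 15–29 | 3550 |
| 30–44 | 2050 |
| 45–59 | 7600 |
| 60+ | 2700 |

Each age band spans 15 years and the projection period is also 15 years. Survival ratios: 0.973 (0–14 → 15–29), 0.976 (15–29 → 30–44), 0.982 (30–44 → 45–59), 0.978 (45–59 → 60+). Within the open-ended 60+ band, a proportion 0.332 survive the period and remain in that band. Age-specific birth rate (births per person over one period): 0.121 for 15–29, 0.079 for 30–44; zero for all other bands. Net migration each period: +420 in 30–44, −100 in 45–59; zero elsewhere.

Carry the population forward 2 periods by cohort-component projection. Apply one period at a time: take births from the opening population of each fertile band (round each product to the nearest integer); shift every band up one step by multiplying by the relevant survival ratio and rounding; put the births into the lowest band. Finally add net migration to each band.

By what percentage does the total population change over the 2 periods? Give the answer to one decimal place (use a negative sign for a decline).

Numbering the bands 1..5 from youngest to oldest:
After projecting period 1:
Births: 3550 × 0.121 = 430  |  2050 × 0.079 = 162 → total 592
Band 2: 6650 × 0.973 = 6470
Band 3: 3550 × 0.976 = 3465
Band 4: 2050 × 0.982 = 2013
Band 5: 7600 × 0.978 + 2700 × 0.332 = 7433 + 896 = 8329
Net migration: Band 3 + 420 → 3885; Band 4 − 100 → 1913
Population now: 0–14=592, 15–29=6470, 30–44=3885, 45–59=1913, 60+=8329
After projecting period 2:
Births: 6470 × 0.121 = 783  |  3885 × 0.079 = 307 → total 1090
Band 2: 592 × 0.973 = 576
Band 3: 6470 × 0.976 = 6315
Band 4: 3885 × 0.982 = 3815
Band 5: 1913 × 0.978 + 8329 × 0.332 = 1871 + 2765 = 4636
Net migration: Band 3 + 420 → 6735; Band 4 − 100 → 3715
Population now: 0–14=1090, 15–29=576, 30–44=6735, 45–59=3715, 60+=4636
Total: 22550 → 16752; change = -5798; percentage change = -25.7%

-25.7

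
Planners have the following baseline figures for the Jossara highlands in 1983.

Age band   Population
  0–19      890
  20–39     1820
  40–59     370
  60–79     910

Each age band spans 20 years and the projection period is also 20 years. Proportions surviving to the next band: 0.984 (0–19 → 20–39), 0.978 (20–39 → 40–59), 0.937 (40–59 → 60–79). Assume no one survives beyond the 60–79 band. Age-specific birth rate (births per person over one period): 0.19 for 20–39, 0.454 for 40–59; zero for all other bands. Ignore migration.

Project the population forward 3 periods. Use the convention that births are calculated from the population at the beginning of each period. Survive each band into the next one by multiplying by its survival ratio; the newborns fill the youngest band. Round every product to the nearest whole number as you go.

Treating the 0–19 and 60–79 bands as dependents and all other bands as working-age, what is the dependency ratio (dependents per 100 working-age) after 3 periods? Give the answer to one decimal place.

88.6

Let group 1 be 0–19 through group 4 = 60–79.
Period 1:
Births: 1820 × 0.19 = 346 ; 370 × 0.454 = 168 ⇒ total 514
Group 2: 890 × 0.984 = 876
Group 3: 1820 × 0.978 = 1780
Group 4: 370 × 0.937 = 347
→ [514, 876, 1780, 347]
Period 2:
Births: 876 × 0.19 = 166 ; 1780 × 0.454 = 808 ⇒ total 974
Group 2: 514 × 0.984 = 506
Group 3: 876 × 0.978 = 857
Group 4: 1780 × 0.937 = 1668
→ [974, 506, 857, 1668]
Period 3:
Births: 506 × 0.19 = 96 ; 857 × 0.454 = 389 ⇒ total 485
Group 2: 974 × 0.984 = 958
Group 3: 506 × 0.978 = 495
Group 4: 857 × 0.937 = 803
→ [485, 958, 495, 803]
Dependents (band 0–19 + band 60–79) = 485 + 803 = 1288; working-age = 1453; ratio = 1288/1453 × 100 = 88.6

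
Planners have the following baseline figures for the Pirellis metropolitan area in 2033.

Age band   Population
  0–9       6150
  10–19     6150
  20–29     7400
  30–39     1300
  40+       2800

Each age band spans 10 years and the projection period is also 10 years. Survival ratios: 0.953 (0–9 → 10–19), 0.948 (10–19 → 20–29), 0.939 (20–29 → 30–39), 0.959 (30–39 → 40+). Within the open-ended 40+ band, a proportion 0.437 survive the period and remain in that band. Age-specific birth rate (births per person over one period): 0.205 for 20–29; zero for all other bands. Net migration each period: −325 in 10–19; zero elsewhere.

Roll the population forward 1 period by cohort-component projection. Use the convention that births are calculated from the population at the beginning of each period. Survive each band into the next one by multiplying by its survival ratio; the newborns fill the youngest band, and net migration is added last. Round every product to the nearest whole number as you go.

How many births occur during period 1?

1517

(Groups numbered youngest = 1 to oldest = 5.)
After projecting period 1:
Births: 7400 × 0.205 = 1517
Group 2: 6150 × 0.953 = 5861
Group 3: 6150 × 0.948 = 5830
Group 4: 7400 × 0.939 = 6949
Group 5: 1300 × 0.959 + 2800 × 0.437 = 1247 + 1224 = 2471
Net migration: Group 2 − 325 → 5536
End of period: [1517, 5536, 5830, 6949, 2471]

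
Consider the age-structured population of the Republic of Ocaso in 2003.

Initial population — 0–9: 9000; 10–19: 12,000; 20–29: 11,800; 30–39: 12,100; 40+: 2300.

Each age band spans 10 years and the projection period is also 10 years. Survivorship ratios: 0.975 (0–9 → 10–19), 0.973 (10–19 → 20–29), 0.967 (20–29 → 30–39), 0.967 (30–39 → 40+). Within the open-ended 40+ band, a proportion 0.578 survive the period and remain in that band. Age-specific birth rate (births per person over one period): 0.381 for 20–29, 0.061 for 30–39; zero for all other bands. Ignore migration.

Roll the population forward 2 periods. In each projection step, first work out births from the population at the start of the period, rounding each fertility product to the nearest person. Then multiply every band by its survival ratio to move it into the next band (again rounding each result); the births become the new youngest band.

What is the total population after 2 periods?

48642

[period 1]
Births: 11800 × 0.381 = 4496  |  12100 × 0.061 = 738 → total 5234
10–19: 9000 × 0.975 = 8775
20–29: 12000 × 0.973 = 11676
30–39: 11800 × 0.967 = 11411
40+: 12100 × 0.967 + 2300 × 0.578 = 11701 + 1329 = 13030
End of period: [5234, 8775, 11676, 11411, 13030]
[period 2]
Births: 11676 × 0.381 = 4449  |  11411 × 0.061 = 696 → total 5145
10–19: 5234 × 0.975 = 5103
20–29: 8775 × 0.973 = 8538
30–39: 11676 × 0.967 = 11291
40+: 11411 × 0.967 + 13030 × 0.578 = 11034 + 7531 = 18565
End of period: [5145, 5103, 8538, 11291, 18565]
Total after period 2: 5145 + 5103 + 8538 + 11291 + 18565 = 48642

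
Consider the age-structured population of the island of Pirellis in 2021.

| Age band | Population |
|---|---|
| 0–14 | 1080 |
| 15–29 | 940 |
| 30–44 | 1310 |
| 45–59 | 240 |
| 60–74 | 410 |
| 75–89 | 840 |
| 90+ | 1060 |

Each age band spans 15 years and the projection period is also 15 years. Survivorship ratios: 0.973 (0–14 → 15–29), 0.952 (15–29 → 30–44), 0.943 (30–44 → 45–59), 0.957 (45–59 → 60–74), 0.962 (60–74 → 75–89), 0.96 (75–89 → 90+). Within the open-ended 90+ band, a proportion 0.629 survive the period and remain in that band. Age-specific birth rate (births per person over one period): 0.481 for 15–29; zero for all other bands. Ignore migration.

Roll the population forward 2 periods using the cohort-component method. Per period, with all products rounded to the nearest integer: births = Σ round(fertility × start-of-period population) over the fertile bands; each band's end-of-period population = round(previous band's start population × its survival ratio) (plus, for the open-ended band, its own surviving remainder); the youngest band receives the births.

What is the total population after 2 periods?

5499

Period 1.
Births: 940 × 0.481 = 452
15–29: 1080 × 0.973 = 1051
30–44: 940 × 0.952 = 895
45–59: 1310 × 0.943 = 1235
60–74: 240 × 0.957 = 230
75–89: 410 × 0.962 = 394
90+: 840 × 0.96 + 1060 × 0.629 = 806 + 667 = 1473
→ [452, 1051, 895, 1235, 230, 394, 1473]
Period 2.
Births: 1051 × 0.481 = 506
15–29: 452 × 0.973 = 440
30–44: 1051 × 0.952 = 1001
45–59: 895 × 0.943 = 844
60–74: 1235 × 0.957 = 1182
75–89: 230 × 0.962 = 221
90+: 394 × 0.96 + 1473 × 0.629 = 378 + 927 = 1305
→ [506, 440, 1001, 844, 1182, 221, 1305]
Total after period 2: 506 + 440 + 1001 + 844 + 1182 + 221 + 1305 = 5499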